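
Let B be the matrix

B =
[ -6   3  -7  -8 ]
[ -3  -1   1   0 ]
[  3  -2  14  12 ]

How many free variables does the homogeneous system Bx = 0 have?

Row reduce to echelon form.
R2 ← R2 − (1/2)·R1: [0, -5/2, 9/2, 4]
R3 ← R3 + (1/2)·R1: [0, -1/2, 21/2, 8]
R3 ← R3 − (1/5)·R2: [0, 0, 48/5, 36/5]
3 nonzero rows, so rank(B) = 3.
B has 4 columns; by rank–nullity, nullity = 4 − 3 = 1.

1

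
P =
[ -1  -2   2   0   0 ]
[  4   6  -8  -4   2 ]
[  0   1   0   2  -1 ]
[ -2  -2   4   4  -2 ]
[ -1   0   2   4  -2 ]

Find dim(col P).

2

Row reduce to echelon form.
R2 ← R2 + (4)·R1: [0, -2, 0, -4, 2]
R4 ← R4 − (2)·R1: [0, 2, 0, 4, -2]
R5 ← R5 − R1: [0, 2, 0, 4, -2]
R3 ← R3 + (1/2)·R2: [0, 0, 0, 0, 0]
R4 ← R4 + R2: [0, 0, 0, 0, 0]
R5 ← R5 + R2: [0, 0, 0, 0, 0]
Echelon form has 2 nonzero rows, so rank(P) = 2.
The column space has dimension equal to the rank: 2.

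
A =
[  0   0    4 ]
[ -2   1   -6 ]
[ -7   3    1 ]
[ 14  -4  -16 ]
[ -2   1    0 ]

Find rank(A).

3

Row reduce to echelon form.
Swap R1 ↔ R2
R3 ← R3 − (7/2)·R1: [0, -1/2, 22]
R4 ← R4 + (7)·R1: [0, 3, -58]
R5 ← R5 − R1: [0, 0, 6]
Swap R2 ↔ R3
R4 ← R4 + (6)·R2: [0, 0, 74]
R4 ← R4 − (37/2)·R3: [0, 0, 0]
R5 ← R5 − (3/2)·R3: [0, 0, 0]
Echelon form has 3 nonzero rows, so rank(A) = 3.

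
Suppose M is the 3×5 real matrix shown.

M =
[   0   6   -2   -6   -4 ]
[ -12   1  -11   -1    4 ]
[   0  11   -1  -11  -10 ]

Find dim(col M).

3

Row reduce to echelon form.
Swap R1 ↔ R2
R3 ← R3 − (11/6)·R2: [0, 0, 8/3, 0, -8/3]
Echelon form has 3 nonzero rows, so rank(M) = 3.
The column space has dimension equal to the rank: 3.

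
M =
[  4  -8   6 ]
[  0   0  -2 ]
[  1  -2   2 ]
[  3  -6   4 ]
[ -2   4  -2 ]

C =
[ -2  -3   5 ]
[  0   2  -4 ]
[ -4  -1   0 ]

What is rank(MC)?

2

First compute MC:
[[-32, -34,  52],
 [  8,   2,   0],
 [-10,  -9,  13],
 [-22, -25,  39],
 [ 12,  16, -26]]
Now row reduce the product.
R2 ← R2 + (1/4)·R1: [0, -13/2, 13]
R3 ← R3 − (5/16)·R1: [0, 13/8, -13/4]
R4 ← R4 − (11/16)·R1: [0, -13/8, 13/4]
R5 ← R5 + (3/8)·R1: [0, 13/4, -13/2]
R3 ← R3 + (1/4)·R2: [0, 0, 0]
R4 ← R4 − (1/4)·R2: [0, 0, 0]
R5 ← R5 + (1/2)·R2: [0, 0, 0]
2 nonzero rows, so rank(MC) = 2.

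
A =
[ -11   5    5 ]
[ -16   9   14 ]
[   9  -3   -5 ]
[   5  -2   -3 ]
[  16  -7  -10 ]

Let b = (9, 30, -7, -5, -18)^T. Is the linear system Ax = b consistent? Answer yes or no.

Row reduce the augmented matrix [A | b].
R2 ← R2 − (16/11)·R1: [0, 19/11, 74/11, 186/11]
R3 ← R3 + (9/11)·R1: [0, 12/11, -10/11, 4/11]
R4 ← R4 + (5/11)·R1: [0, 3/11, -8/11, -10/11]
R5 ← R5 + (16/11)·R1: [0, 3/11, -30/11, -54/11]
R3 ← R3 − (12/19)·R2: [0, 0, -98/19, -196/19]
R4 ← R4 − (3/19)·R2: [0, 0, -34/19, -68/19]
R5 ← R5 − (3/19)·R2: [0, 0, -72/19, -144/19]
R4 ← R4 − (17/49)·R3: [0, 0, 0, 0]
R5 ← R5 − (36/49)·R3: [0, 0, 0, 0]
The echelon form has 3 nonzero rows, and every pivot lies in the first 3 columns, so rank(A) = rank([A|b]) = 3.
The system is consistent.

yes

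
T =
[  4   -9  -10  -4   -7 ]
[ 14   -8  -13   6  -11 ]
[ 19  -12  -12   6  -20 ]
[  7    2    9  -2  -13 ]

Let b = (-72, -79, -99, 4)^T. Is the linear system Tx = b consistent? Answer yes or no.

Row reduce the augmented matrix [T | b].
R2 ← R2 − (7/2)·R1: [0, 47/2, 22, 20, 27/2, 173]
R3 ← R3 − (19/4)·R1: [0, 123/4, 71/2, 25, 53/4, 243]
R4 ← R4 − (7/4)·R1: [0, 71/4, 53/2, 5, -3/4, 130]
R3 ← R3 − (123/94)·R2: [0, 0, 631/94, -55/47, -415/94, 1563/94]
R4 ← R4 − (71/94)·R2: [0, 0, 929/94, -475/47, -1029/94, -63/94]
R4 ← R4 − (929/631)·R3: [0, 0, 0, -5290/631, -2806/631, -15870/631]
The echelon form has 4 nonzero rows, and every pivot lies in the first 5 columns, so rank(T) = rank([T|b]) = 4.
The system is consistent.

yes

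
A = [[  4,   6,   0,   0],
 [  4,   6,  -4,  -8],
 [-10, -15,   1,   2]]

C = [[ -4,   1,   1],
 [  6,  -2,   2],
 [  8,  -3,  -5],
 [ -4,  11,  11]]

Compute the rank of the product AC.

First compute AC:
[[ 20,  -8,  16],
 [ 20, -84, -52],
 [-50,  39, -23]]
Now row reduce the product.
R2 ← R2 − R1: [0, -76, -68]
R3 ← R3 + (5/2)·R1: [0, 19, 17]
R3 ← R3 + (1/4)·R2: [0, 0, 0]
2 nonzero rows, so rank(AC) = 2.

2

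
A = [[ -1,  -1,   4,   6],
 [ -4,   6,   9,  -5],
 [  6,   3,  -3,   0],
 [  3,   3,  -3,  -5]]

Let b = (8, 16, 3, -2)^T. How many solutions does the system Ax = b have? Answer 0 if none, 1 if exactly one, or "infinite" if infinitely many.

Row reduce the augmented matrix [A | b].
R2 ← R2 − (4)·R1: [0, 10, -7, -29, -16]
R3 ← R3 + (6)·R1: [0, -3, 21, 36, 51]
R4 ← R4 + (3)·R1: [0, 0, 9, 13, 22]
R3 ← R3 + (3/10)·R2: [0, 0, 189/10, 273/10, 231/5]
R4 ← R4 − (10/21)·R3: [0, 0, 0, 0, 0]
The echelon form has 3 nonzero rows, and every pivot lies in the first 4 columns, so rank(A) = rank([A|b]) = 3.
The system is consistent.
rank = 3 < 4 unknowns, so there are infinitely many solutions.

infinite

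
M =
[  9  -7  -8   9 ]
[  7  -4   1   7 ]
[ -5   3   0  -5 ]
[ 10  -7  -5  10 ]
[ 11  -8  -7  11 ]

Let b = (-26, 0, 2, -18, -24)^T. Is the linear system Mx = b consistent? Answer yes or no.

Row reduce the augmented matrix [M | b].
R2 ← R2 − (7/9)·R1: [0, 13/9, 65/9, 0, 182/9]
R3 ← R3 + (5/9)·R1: [0, -8/9, -40/9, 0, -112/9]
R4 ← R4 − (10/9)·R1: [0, 7/9, 35/9, 0, 98/9]
R5 ← R5 − (11/9)·R1: [0, 5/9, 25/9, 0, 70/9]
R3 ← R3 + (8/13)·R2: [0, 0, 0, 0, 0]
R4 ← R4 − (7/13)·R2: [0, 0, 0, 0, 0]
R5 ← R5 − (5/13)·R2: [0, 0, 0, 0, 0]
The echelon form has 2 nonzero rows, and every pivot lies in the first 4 columns, so rank(M) = rank([M|b]) = 2.
The system is consistent.

yes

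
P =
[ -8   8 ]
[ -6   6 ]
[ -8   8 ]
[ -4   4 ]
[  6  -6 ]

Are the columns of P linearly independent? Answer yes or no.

Row reduce P to echelon form.
R2 ← R2 − (3/4)·R1: [0, 0]
R3 ← R3 − R1: [0, 0]
R4 ← R4 − (1/2)·R1: [0, 0]
R5 ← R5 + (3/4)·R1: [0, 0]
1 pivot among 2 columns.
Only 1 < 2 pivot columns, so the columns are linearly dependent.

no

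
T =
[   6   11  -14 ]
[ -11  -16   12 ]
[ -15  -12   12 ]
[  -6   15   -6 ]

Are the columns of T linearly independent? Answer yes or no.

Row reduce T to echelon form.
R2 ← R2 + (11/6)·R1: [0, 25/6, -41/3]
R3 ← R3 + (5/2)·R1: [0, 31/2, -23]
R4 ← R4 + R1: [0, 26, -20]
R3 ← R3 − (93/25)·R2: [0, 0, 696/25]
R4 ← R4 − (156/25)·R2: [0, 0, 1632/25]
R4 ← R4 − (68/29)·R3: [0, 0, 0]
3 pivots among 3 columns.
Every column is a pivot column, so the columns are linearly independent.

yes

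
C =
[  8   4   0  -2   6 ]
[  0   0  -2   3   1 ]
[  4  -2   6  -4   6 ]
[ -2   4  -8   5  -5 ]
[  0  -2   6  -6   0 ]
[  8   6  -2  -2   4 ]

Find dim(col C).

3

Row reduce to echelon form.
R3 ← R3 − (1/2)·R1: [0, -4, 6, -3, 3]
R4 ← R4 + (1/4)·R1: [0, 5, -8, 9/2, -7/2]
R6 ← R6 − R1: [0, 2, -2, 0, -2]
Swap R2 ↔ R3
R4 ← R4 + (5/4)·R2: [0, 0, -1/2, 3/4, 1/4]
R5 ← R5 − (1/2)·R2: [0, 0, 3, -9/2, -3/2]
R6 ← R6 + (1/2)·R2: [0, 0, 1, -3/2, -1/2]
R4 ← R4 − (1/4)·R3: [0, 0, 0, 0, 0]
R5 ← R5 + (3/2)·R3: [0, 0, 0, 0, 0]
R6 ← R6 + (1/2)·R3: [0, 0, 0, 0, 0]
Echelon form has 3 nonzero rows, so rank(C) = 3.
The column space has dimension equal to the rank: 3.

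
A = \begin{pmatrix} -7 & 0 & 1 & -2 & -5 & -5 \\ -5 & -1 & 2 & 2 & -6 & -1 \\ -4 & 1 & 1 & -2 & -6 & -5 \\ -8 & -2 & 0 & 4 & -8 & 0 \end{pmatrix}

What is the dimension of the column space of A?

Row reduce to echelon form.
R2 ← R2 − (5/7)·R1: [0, -1, 9/7, 24/7, -17/7, 18/7]
R3 ← R3 − (4/7)·R1: [0, 1, 3/7, -6/7, -22/7, -15/7]
R4 ← R4 − (8/7)·R1: [0, -2, -8/7, 44/7, -16/7, 40/7]
R3 ← R3 + R2: [0, 0, 12/7, 18/7, -39/7, 3/7]
R4 ← R4 − (2)·R2: [0, 0, -26/7, -4/7, 18/7, 4/7]
R4 ← R4 + (13/6)·R3: [0, 0, 0, 5, -19/2, 3/2]
Echelon form has 4 nonzero rows, so rank(A) = 4.
The column space has dimension equal to the rank: 4.

4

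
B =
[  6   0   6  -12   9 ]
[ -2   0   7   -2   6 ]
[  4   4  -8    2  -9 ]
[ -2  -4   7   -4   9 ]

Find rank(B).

3

Row reduce to echelon form.
R2 ← R2 + (1/3)·R1: [0, 0, 9, -6, 9]
R3 ← R3 − (2/3)·R1: [0, 4, -12, 10, -15]
R4 ← R4 + (1/3)·R1: [0, -4, 9, -8, 12]
Swap R2 ↔ R3
R4 ← R4 + R2: [0, 0, -3, 2, -3]
R4 ← R4 + (1/3)·R3: [0, 0, 0, 0, 0]
Echelon form has 3 nonzero rows, so rank(B) = 3.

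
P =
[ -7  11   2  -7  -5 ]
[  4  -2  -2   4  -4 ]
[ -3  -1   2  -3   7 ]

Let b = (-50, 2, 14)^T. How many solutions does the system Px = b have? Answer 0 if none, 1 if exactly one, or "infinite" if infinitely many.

infinite

Row reduce the augmented matrix [P | b].
R2 ← R2 + (4/7)·R1: [0, 30/7, -6/7, 0, -48/7, -186/7]
R3 ← R3 − (3/7)·R1: [0, -40/7, 8/7, 0, 64/7, 248/7]
R3 ← R3 + (4/3)·R2: [0, 0, 0, 0, 0, 0]
The echelon form has 2 nonzero rows, and every pivot lies in the first 5 columns, so rank(P) = rank([P|b]) = 2.
The system is consistent.
rank = 2 < 5 unknowns, so there are infinitely many solutions.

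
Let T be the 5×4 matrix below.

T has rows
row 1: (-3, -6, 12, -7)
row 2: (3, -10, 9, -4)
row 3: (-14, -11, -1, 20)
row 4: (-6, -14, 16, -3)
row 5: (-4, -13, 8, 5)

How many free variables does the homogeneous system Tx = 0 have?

Row reduce to echelon form.
R2 ← R2 + R1: [0, -16, 21, -11]
R3 ← R3 − (14/3)·R1: [0, 17, -57, 158/3]
R4 ← R4 − (2)·R1: [0, -2, -8, 11]
R5 ← R5 − (4/3)·R1: [0, -5, -8, 43/3]
R3 ← R3 + (17/16)·R2: [0, 0, -555/16, 1967/48]
R4 ← R4 − (1/8)·R2: [0, 0, -85/8, 99/8]
R5 ← R5 − (5/16)·R2: [0, 0, -233/16, 853/48]
R4 ← R4 − (34/111)·R3: [0, 0, 0, -59/333]
R5 ← R5 − (233/555)·R3: [0, 0, 0, 944/1665]
R5 ← R5 + (16/5)·R4: [0, 0, 0, 0]
4 nonzero rows, so rank(T) = 4.
T has 4 columns; by rank–nullity, nullity = 4 − 4 = 0.

0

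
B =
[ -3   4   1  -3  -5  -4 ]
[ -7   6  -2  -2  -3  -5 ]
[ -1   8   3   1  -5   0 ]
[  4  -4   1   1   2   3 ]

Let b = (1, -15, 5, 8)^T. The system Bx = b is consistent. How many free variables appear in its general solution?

Row reduce the augmented matrix [B | b].
R2 ← R2 − (7/3)·R1: [0, -10/3, -13/3, 5, 26/3, 13/3, -52/3]
R3 ← R3 − (1/3)·R1: [0, 20/3, 8/3, 2, -10/3, 4/3, 14/3]
R4 ← R4 + (4/3)·R1: [0, 4/3, 7/3, -3, -14/3, -7/3, 28/3]
R3 ← R3 + (2)·R2: [0, 0, -6, 12, 14, 10, -30]
R4 ← R4 + (2/5)·R2: [0, 0, 3/5, -1, -6/5, -3/5, 12/5]
R4 ← R4 + (1/10)·R3: [0, 0, 0, 1/5, 1/5, 2/5, -3/5]
The echelon form has 4 nonzero rows, and every pivot lies in the first 6 columns, so rank(B) = rank([B|b]) = 4.
The system is consistent.
Free variables = (unknowns) − (rank) = 6 − 4 = 2.

2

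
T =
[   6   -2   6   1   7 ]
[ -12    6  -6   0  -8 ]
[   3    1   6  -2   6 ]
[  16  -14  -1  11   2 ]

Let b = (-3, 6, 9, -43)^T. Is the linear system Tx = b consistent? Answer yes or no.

Row reduce the augmented matrix [T | b].
R2 ← R2 + (2)·R1: [0, 2, 6, 2, 6, 0]
R3 ← R3 − (1/2)·R1: [0, 2, 3, -5/2, 5/2, 21/2]
R4 ← R4 − (8/3)·R1: [0, -26/3, -17, 25/3, -50/3, -35]
R3 ← R3 − R2: [0, 0, -3, -9/2, -7/2, 21/2]
R4 ← R4 + (13/3)·R2: [0, 0, 9, 17, 28/3, -35]
R4 ← R4 + (3)·R3: [0, 0, 0, 7/2, -7/6, -7/2]
The echelon form has 4 nonzero rows, and every pivot lies in the first 5 columns, so rank(T) = rank([T|b]) = 4.
The system is consistent.

yes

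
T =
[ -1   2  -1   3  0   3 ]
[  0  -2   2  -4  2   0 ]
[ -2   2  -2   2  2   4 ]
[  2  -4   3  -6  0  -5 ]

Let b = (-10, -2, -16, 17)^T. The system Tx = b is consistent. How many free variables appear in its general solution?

Row reduce the augmented matrix [T | b].
R3 ← R3 − (2)·R1: [0, -2, 0, -4, 2, -2, 4]
R4 ← R4 + (2)·R1: [0, 0, 1, 0, 0, 1, -3]
R3 ← R3 − R2: [0, 0, -2, 0, 0, -2, 6]
R4 ← R4 + (1/2)·R3: [0, 0, 0, 0, 0, 0, 0]
The echelon form has 3 nonzero rows, and every pivot lies in the first 6 columns, so rank(T) = rank([T|b]) = 3.
The system is consistent.
Free variables = (unknowns) − (rank) = 6 − 3 = 3.

3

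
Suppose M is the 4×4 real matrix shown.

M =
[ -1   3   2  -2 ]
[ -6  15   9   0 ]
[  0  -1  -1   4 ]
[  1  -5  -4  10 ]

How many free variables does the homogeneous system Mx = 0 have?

2

Row reduce to echelon form.
R2 ← R2 − (6)·R1: [0, -3, -3, 12]
R4 ← R4 + R1: [0, -2, -2, 8]
R3 ← R3 − (1/3)·R2: [0, 0, 0, 0]
R4 ← R4 − (2/3)·R2: [0, 0, 0, 0]
2 nonzero rows, so rank(M) = 2.
M has 4 columns; by rank–nullity, nullity = 4 − 2 = 2.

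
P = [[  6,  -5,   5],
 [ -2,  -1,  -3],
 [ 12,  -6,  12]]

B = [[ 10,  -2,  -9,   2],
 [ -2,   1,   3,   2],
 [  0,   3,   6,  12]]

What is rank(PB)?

First compute PB:
[[ 70,  -2, -39,  62],
 [-18,  -6,  -3, -42],
 [132,   6, -54, 156]]
Now row reduce the product.
R2 ← R2 + (9/35)·R1: [0, -228/35, -456/35, -912/35]
R3 ← R3 − (66/35)·R1: [0, 342/35, 684/35, 1368/35]
R3 ← R3 + (3/2)·R2: [0, 0, 0, 0]
2 nonzero rows, so rank(PB) = 2.

2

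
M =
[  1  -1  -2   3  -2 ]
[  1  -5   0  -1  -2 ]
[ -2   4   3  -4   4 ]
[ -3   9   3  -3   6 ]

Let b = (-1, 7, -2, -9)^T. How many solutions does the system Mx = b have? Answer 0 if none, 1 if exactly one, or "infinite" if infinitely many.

Row reduce the augmented matrix [M | b].
R2 ← R2 − R1: [0, -4, 2, -4, 0, 8]
R3 ← R3 + (2)·R1: [0, 2, -1, 2, 0, -4]
R4 ← R4 + (3)·R1: [0, 6, -3, 6, 0, -12]
R3 ← R3 + (1/2)·R2: [0, 0, 0, 0, 0, 0]
R4 ← R4 + (3/2)·R2: [0, 0, 0, 0, 0, 0]
The echelon form has 2 nonzero rows, and every pivot lies in the first 5 columns, so rank(M) = rank([M|b]) = 2.
The system is consistent.
rank = 2 < 5 unknowns, so there are infinitely many solutions.

infinite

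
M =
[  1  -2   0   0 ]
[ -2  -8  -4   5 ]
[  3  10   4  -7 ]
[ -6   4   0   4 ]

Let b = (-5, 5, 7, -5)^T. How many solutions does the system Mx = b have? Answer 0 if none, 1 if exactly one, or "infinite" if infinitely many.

0

Row reduce the augmented matrix [M | b].
R2 ← R2 + (2)·R1: [0, -12, -4, 5, -5]
R3 ← R3 − (3)·R1: [0, 16, 4, -7, 22]
R4 ← R4 + (6)·R1: [0, -8, 0, 4, -35]
R3 ← R3 + (4/3)·R2: [0, 0, -4/3, -1/3, 46/3]
R4 ← R4 − (2/3)·R2: [0, 0, 8/3, 2/3, -95/3]
R4 ← R4 + (2)·R3: [0, 0, 0, 0, -1]
The echelon form has 4 nonzero rows; the last pivot sits in the augmented column, so rank(M) = 3 but rank([M|b]) = 4.
Since the ranks differ, the system is inconsistent.
It has no solutions.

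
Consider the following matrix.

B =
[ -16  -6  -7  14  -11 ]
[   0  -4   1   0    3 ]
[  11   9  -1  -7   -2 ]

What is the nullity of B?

Row reduce to echelon form.
R3 ← R3 + (11/16)·R1: [0, 39/8, -93/16, 21/8, -153/16]
R3 ← R3 + (39/32)·R2: [0, 0, -147/32, 21/8, -189/32]
3 nonzero rows, so rank(B) = 3.
B has 5 columns; by rank–nullity, nullity = 5 − 3 = 2.

2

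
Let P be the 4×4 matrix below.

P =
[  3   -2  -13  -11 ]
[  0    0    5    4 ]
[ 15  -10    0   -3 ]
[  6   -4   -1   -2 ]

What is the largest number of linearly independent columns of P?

2

Row reduce to echelon form.
R3 ← R3 − (5)·R1: [0, 0, 65, 52]
R4 ← R4 − (2)·R1: [0, 0, 25, 20]
R3 ← R3 − (13)·R2: [0, 0, 0, 0]
R4 ← R4 − (5)·R2: [0, 0, 0, 0]
Echelon form has 2 nonzero rows, so rank(P) = 2.
The rank gives the maximum number of linearly independent columns: 2.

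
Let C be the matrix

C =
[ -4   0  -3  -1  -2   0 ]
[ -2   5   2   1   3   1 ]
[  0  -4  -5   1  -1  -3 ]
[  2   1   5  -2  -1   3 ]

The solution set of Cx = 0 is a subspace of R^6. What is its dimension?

Row reduce to echelon form.
R2 ← R2 − (1/2)·R1: [0, 5, 7/2, 3/2, 4, 1]
R4 ← R4 + (1/2)·R1: [0, 1, 7/2, -5/2, -2, 3]
R3 ← R3 + (4/5)·R2: [0, 0, -11/5, 11/5, 11/5, -11/5]
R4 ← R4 − (1/5)·R2: [0, 0, 14/5, -14/5, -14/5, 14/5]
R4 ← R4 + (14/11)·R3: [0, 0, 0, 0, 0, 0]
3 nonzero rows, so rank(C) = 3.
C has 6 columns; by rank–nullity, nullity = 6 − 3 = 3.

3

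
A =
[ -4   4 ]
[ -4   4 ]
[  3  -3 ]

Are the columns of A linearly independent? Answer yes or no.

Row reduce A to echelon form.
R2 ← R2 − R1: [0, 0]
R3 ← R3 + (3/4)·R1: [0, 0]
1 pivot among 2 columns.
Only 1 < 2 pivot columns, so the columns are linearly dependent.

no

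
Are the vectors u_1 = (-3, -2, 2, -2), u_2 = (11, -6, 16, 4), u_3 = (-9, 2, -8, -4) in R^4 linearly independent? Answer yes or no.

Form the matrix with these vectors as rows and row reduce.
R2 ← R2 + (11/3)·R1: [0, -40/3, 70/3, -10/3]
R3 ← R3 − (3)·R1: [0, 8, -14, 2]
R3 ← R3 + (3/5)·R2: [0, 0, 0, 0]
2 nonzero rows, so the 3 vectors span a space of dimension 2.
Since 2 < 3, the vectors are linearly dependent.

no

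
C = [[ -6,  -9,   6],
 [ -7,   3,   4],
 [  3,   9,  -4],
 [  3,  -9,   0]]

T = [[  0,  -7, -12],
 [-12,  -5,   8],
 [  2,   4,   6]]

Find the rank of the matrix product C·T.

First compute CT:
[[120, 111,  36],
 [-28,  50, 132],
 [-116, -82,  12],
 [108,  24, -108]]
Now row reduce the product.
R2 ← R2 + (7/30)·R1: [0, 759/10, 702/5]
R3 ← R3 + (29/30)·R1: [0, 253/10, 234/5]
R4 ← R4 − (9/10)·R1: [0, -759/10, -702/5]
R3 ← R3 − (1/3)·R2: [0, 0, 0]
R4 ← R4 + R2: [0, 0, 0]
2 nonzero rows, so rank(CT) = 2.

2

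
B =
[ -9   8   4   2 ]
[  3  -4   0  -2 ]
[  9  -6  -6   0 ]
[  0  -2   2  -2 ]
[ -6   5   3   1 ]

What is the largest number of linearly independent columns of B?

2

Row reduce to echelon form.
R2 ← R2 + (1/3)·R1: [0, -4/3, 4/3, -4/3]
R3 ← R3 + R1: [0, 2, -2, 2]
R5 ← R5 − (2/3)·R1: [0, -1/3, 1/3, -1/3]
R3 ← R3 + (3/2)·R2: [0, 0, 0, 0]
R4 ← R4 − (3/2)·R2: [0, 0, 0, 0]
R5 ← R5 − (1/4)·R2: [0, 0, 0, 0]
Echelon form has 2 nonzero rows, so rank(B) = 2.
The rank gives the maximum number of linearly independent columns: 2.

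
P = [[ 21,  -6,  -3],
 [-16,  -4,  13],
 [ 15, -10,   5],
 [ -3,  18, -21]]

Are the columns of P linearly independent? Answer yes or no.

no

Row reduce P to echelon form.
R2 ← R2 + (16/21)·R1: [0, -60/7, 75/7]
R3 ← R3 − (5/7)·R1: [0, -40/7, 50/7]
R4 ← R4 + (1/7)·R1: [0, 120/7, -150/7]
R3 ← R3 − (2/3)·R2: [0, 0, 0]
R4 ← R4 + (2)·R2: [0, 0, 0]
2 pivots among 3 columns.
Only 2 < 3 pivot columns, so the columns are linearly dependent.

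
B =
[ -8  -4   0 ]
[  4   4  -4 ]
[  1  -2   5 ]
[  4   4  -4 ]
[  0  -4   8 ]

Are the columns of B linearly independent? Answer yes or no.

no

Row reduce B to echelon form.
R2 ← R2 + (1/2)·R1: [0, 2, -4]
R3 ← R3 + (1/8)·R1: [0, -5/2, 5]
R4 ← R4 + (1/2)·R1: [0, 2, -4]
R3 ← R3 + (5/4)·R2: [0, 0, 0]
R4 ← R4 − R2: [0, 0, 0]
R5 ← R5 + (2)·R2: [0, 0, 0]
2 pivots among 3 columns.
Only 2 < 3 pivot columns, so the columns are linearly dependent.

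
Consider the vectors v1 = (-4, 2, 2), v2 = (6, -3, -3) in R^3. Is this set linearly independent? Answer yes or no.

Form the matrix with these vectors as rows and row reduce.
R2 ← R2 + (3/2)·R1: [0, 0, 0]
1 nonzero row, so the 2 vectors span a space of dimension 1.
Since 1 < 2, the vectors are linearly dependent.

no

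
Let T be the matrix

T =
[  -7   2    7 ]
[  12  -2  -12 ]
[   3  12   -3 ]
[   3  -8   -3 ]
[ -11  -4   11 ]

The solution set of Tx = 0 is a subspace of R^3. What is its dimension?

Row reduce to echelon form.
R2 ← R2 + (12/7)·R1: [0, 10/7, 0]
R3 ← R3 + (3/7)·R1: [0, 90/7, 0]
R4 ← R4 + (3/7)·R1: [0, -50/7, 0]
R5 ← R5 − (11/7)·R1: [0, -50/7, 0]
R3 ← R3 − (9)·R2: [0, 0, 0]
R4 ← R4 + (5)·R2: [0, 0, 0]
R5 ← R5 + (5)·R2: [0, 0, 0]
2 nonzero rows, so rank(T) = 2.
T has 3 columns; by rank–nullity, nullity = 3 − 2 = 1.

1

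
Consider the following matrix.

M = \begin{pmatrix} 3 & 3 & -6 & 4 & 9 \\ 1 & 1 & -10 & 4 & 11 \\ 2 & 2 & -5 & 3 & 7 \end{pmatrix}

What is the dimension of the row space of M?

Row reduce to echelon form.
R2 ← R2 − (1/3)·R1: [0, 0, -8, 8/3, 8]
R3 ← R3 − (2/3)·R1: [0, 0, -1, 1/3, 1]
R3 ← R3 − (1/8)·R2: [0, 0, 0, 0, 0]
Echelon form has 2 nonzero rows, so rank(M) = 2.
The row space has dimension equal to the rank: 2.

2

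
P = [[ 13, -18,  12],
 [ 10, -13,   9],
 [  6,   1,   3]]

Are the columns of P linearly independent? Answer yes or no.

Row reduce P to echelon form.
R2 ← R2 − (10/13)·R1: [0, 11/13, -3/13]
R3 ← R3 − (6/13)·R1: [0, 121/13, -33/13]
R3 ← R3 − (11)·R2: [0, 0, 0]
2 pivots among 3 columns.
Only 2 < 3 pivot columns, so the columns are linearly dependent.

no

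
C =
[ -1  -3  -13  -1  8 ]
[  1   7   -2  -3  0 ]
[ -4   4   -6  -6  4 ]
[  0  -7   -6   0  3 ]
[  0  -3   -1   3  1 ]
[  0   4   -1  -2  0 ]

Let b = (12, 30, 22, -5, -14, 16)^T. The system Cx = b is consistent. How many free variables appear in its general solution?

Row reduce the augmented matrix [C | b].
R2 ← R2 + R1: [0, 4, -15, -4, 8, 42]
R3 ← R3 − (4)·R1: [0, 16, 46, -2, -28, -26]
R3 ← R3 − (4)·R2: [0, 0, 106, 14, -60, -194]
R4 ← R4 + (7/4)·R2: [0, 0, -129/4, -7, 17, 137/2]
R5 ← R5 + (3/4)·R2: [0, 0, -49/4, 0, 7, 35/2]
R6 ← R6 − R2: [0, 0, 14, 2, -8, -26]
R4 ← R4 + (129/424)·R3: [0, 0, 0, -581/212, -133/106, 2009/212]
R5 ← R5 + (49/424)·R3: [0, 0, 0, 343/212, 7/106, -1043/212]
R6 ← R6 − (7/53)·R3: [0, 0, 0, 8/53, -4/53, -20/53]
R5 ← R5 + (49/83)·R4: [0, 0, 0, 0, -56/83, 56/83]
R6 ← R6 + (32/581)·R4: [0, 0, 0, 0, -12/83, 12/83]
R6 ← R6 − (3/14)·R5: [0, 0, 0, 0, 0, 0]
The echelon form has 5 nonzero rows, and every pivot lies in the first 5 columns, so rank(C) = rank([C|b]) = 5.
The system is consistent.
Free variables = (unknowns) − (rank) = 5 − 5 = 0.

0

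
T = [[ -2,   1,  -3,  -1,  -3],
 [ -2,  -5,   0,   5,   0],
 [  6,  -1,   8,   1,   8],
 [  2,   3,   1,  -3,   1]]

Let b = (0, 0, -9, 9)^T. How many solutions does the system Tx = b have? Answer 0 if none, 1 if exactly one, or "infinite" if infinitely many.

0

Row reduce the augmented matrix [T | b].
R2 ← R2 − R1: [0, -6, 3, 6, 3, 0]
R3 ← R3 + (3)·R1: [0, 2, -1, -2, -1, -9]
R4 ← R4 + R1: [0, 4, -2, -4, -2, 9]
R3 ← R3 + (1/3)·R2: [0, 0, 0, 0, 0, -9]
R4 ← R4 + (2/3)·R2: [0, 0, 0, 0, 0, 9]
R4 ← R4 + R3: [0, 0, 0, 0, 0, 0]
The echelon form has 3 nonzero rows; the last pivot sits in the augmented column, so rank(T) = 2 but rank([T|b]) = 3.
Since the ranks differ, the system is inconsistent.
It has no solutions.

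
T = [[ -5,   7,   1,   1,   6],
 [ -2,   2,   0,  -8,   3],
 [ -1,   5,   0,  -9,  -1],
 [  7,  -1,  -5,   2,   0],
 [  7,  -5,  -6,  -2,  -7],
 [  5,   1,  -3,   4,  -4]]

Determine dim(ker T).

Row reduce to echelon form.
R2 ← R2 − (2/5)·R1: [0, -4/5, -2/5, -42/5, 3/5]
R3 ← R3 − (1/5)·R1: [0, 18/5, -1/5, -46/5, -11/5]
R4 ← R4 + (7/5)·R1: [0, 44/5, -18/5, 17/5, 42/5]
R5 ← R5 + (7/5)·R1: [0, 24/5, -23/5, -3/5, 7/5]
R6 ← R6 + R1: [0, 8, -2, 5, 2]
R3 ← R3 + (9/2)·R2: [0, 0, -2, -47, 1/2]
R4 ← R4 + (11)·R2: [0, 0, -8, -89, 15]
R5 ← R5 + (6)·R2: [0, 0, -7, -51, 5]
R6 ← R6 + (10)·R2: [0, 0, -6, -79, 8]
R4 ← R4 − (4)·R3: [0, 0, 0, 99, 13]
R5 ← R5 − (7/2)·R3: [0, 0, 0, 227/2, 13/4]
R6 ← R6 − (3)·R3: [0, 0, 0, 62, 13/2]
R5 ← R5 − (227/198)·R4: [0, 0, 0, 0, -4615/396]
R6 ← R6 − (62/99)·R4: [0, 0, 0, 0, -325/198]
R6 ← R6 − (10/71)·R5: [0, 0, 0, 0, 0]
5 nonzero rows, so rank(T) = 5.
T has 5 columns; by rank–nullity, nullity = 5 − 5 = 0.

0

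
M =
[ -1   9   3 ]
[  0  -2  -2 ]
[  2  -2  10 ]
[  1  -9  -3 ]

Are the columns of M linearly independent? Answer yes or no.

no

Row reduce M to echelon form.
R3 ← R3 + (2)·R1: [0, 16, 16]
R4 ← R4 + R1: [0, 0, 0]
R3 ← R3 + (8)·R2: [0, 0, 0]
2 pivots among 3 columns.
Only 2 < 3 pivot columns, so the columns are linearly dependent.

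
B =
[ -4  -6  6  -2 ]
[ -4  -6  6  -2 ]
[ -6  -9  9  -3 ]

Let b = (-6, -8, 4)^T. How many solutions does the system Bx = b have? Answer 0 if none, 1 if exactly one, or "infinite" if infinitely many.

Row reduce the augmented matrix [B | b].
R2 ← R2 − R1: [0, 0, 0, 0, -2]
R3 ← R3 − (3/2)·R1: [0, 0, 0, 0, 13]
R3 ← R3 + (13/2)·R2: [0, 0, 0, 0, 0]
The echelon form has 2 nonzero rows; the last pivot sits in the augmented column, so rank(B) = 1 but rank([B|b]) = 2.
Since the ranks differ, the system is inconsistent.
It has no solutions.

0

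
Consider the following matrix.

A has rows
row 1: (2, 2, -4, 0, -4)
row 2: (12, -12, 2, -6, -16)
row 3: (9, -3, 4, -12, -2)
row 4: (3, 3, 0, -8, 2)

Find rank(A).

4

Row reduce to echelon form.
R2 ← R2 − (6)·R1: [0, -24, 26, -6, 8]
R3 ← R3 − (9/2)·R1: [0, -12, 22, -12, 16]
R4 ← R4 − (3/2)·R1: [0, 0, 6, -8, 8]
R3 ← R3 − (1/2)·R2: [0, 0, 9, -9, 12]
R4 ← R4 − (2/3)·R3: [0, 0, 0, -2, 0]
Echelon form has 4 nonzero rows, so rank(A) = 4.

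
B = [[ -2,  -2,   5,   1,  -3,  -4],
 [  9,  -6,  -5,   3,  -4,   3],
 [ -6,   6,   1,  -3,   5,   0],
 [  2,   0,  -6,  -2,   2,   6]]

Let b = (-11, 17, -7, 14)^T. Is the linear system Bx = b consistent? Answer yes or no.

yes

Row reduce the augmented matrix [B | b].
R2 ← R2 + (9/2)·R1: [0, -15, 35/2, 15/2, -35/2, -15, -65/2]
R3 ← R3 − (3)·R1: [0, 12, -14, -6, 14, 12, 26]
R4 ← R4 + R1: [0, -2, -1, -1, -1, 2, 3]
R3 ← R3 + (4/5)·R2: [0, 0, 0, 0, 0, 0, 0]
R4 ← R4 − (2/15)·R2: [0, 0, -10/3, -2, 4/3, 4, 22/3]
Swap R3 ↔ R4
The echelon form has 3 nonzero rows, and every pivot lies in the first 6 columns, so rank(B) = rank([B|b]) = 3.
The system is consistent.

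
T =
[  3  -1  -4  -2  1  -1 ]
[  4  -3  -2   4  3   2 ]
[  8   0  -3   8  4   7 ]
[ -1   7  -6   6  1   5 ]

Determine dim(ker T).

Row reduce to echelon form.
R2 ← R2 − (4/3)·R1: [0, -5/3, 10/3, 20/3, 5/3, 10/3]
R3 ← R3 − (8/3)·R1: [0, 8/3, 23/3, 40/3, 4/3, 29/3]
R4 ← R4 + (1/3)·R1: [0, 20/3, -22/3, 16/3, 4/3, 14/3]
R3 ← R3 + (8/5)·R2: [0, 0, 13, 24, 4, 15]
R4 ← R4 + (4)·R2: [0, 0, 6, 32, 8, 18]
R4 ← R4 − (6/13)·R3: [0, 0, 0, 272/13, 80/13, 144/13]
4 nonzero rows, so rank(T) = 4.
T has 6 columns; by rank–nullity, nullity = 6 − 4 = 2.

2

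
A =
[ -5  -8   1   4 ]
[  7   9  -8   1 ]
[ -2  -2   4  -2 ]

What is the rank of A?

2

Row reduce to echelon form.
R2 ← R2 + (7/5)·R1: [0, -11/5, -33/5, 33/5]
R3 ← R3 − (2/5)·R1: [0, 6/5, 18/5, -18/5]
R3 ← R3 + (6/11)·R2: [0, 0, 0, 0]
Echelon form has 2 nonzero rows, so rank(A) = 2.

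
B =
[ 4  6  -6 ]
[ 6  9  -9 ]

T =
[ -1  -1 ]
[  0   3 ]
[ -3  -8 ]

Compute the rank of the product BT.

First compute BT:
[[ 14,  62],
 [ 21,  93]]
Now row reduce the product.
R2 ← R2 − (3/2)·R1: [0, 0]
1 nonzero row, so rank(BT) = 1.

1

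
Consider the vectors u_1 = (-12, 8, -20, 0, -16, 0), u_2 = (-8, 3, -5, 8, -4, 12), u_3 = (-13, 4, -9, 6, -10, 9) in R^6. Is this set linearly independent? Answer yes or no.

Form the matrix with these vectors as rows and row reduce.
R2 ← R2 − (2/3)·R1: [0, -7/3, 25/3, 8, 20/3, 12]
R3 ← R3 − (13/12)·R1: [0, -14/3, 38/3, 6, 22/3, 9]
R3 ← R3 − (2)·R2: [0, 0, -4, -10, -6, -15]
3 nonzero rows, so the 3 vectors span a space of dimension 3.
Since 3 = 3, the vectors are linearly independent.

yes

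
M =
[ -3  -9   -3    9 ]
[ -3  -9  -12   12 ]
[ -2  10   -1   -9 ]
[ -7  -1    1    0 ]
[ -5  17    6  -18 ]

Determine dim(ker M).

Row reduce to echelon form.
R2 ← R2 − R1: [0, 0, -9, 3]
R3 ← R3 − (2/3)·R1: [0, 16, 1, -15]
R4 ← R4 − (7/3)·R1: [0, 20, 8, -21]
R5 ← R5 − (5/3)·R1: [0, 32, 11, -33]
Swap R2 ↔ R3
R4 ← R4 − (5/4)·R2: [0, 0, 27/4, -9/4]
R5 ← R5 − (2)·R2: [0, 0, 9, -3]
R4 ← R4 + (3/4)·R3: [0, 0, 0, 0]
R5 ← R5 + R3: [0, 0, 0, 0]
3 nonzero rows, so rank(M) = 3.
M has 4 columns; by rank–nullity, nullity = 4 − 3 = 1.

1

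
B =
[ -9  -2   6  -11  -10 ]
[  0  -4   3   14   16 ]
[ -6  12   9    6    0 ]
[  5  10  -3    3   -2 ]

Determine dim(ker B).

2

Row reduce to echelon form.
R3 ← R3 − (2/3)·R1: [0, 40/3, 5, 40/3, 20/3]
R4 ← R4 + (5/9)·R1: [0, 80/9, 1/3, -28/9, -68/9]
R3 ← R3 + (10/3)·R2: [0, 0, 15, 60, 60]
R4 ← R4 + (20/9)·R2: [0, 0, 7, 28, 28]
R4 ← R4 − (7/15)·R3: [0, 0, 0, 0, 0]
3 nonzero rows, so rank(B) = 3.
B has 5 columns; by rank–nullity, nullity = 5 − 3 = 2.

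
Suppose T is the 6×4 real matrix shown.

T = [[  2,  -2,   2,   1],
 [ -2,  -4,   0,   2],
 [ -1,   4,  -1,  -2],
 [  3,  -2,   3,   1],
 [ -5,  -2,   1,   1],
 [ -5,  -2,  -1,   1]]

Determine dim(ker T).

Row reduce to echelon form.
R2 ← R2 + R1: [0, -6, 2, 3]
R3 ← R3 + (1/2)·R1: [0, 3, 0, -3/2]
R4 ← R4 − (3/2)·R1: [0, 1, 0, -1/2]
R5 ← R5 + (5/2)·R1: [0, -7, 6, 7/2]
R6 ← R6 + (5/2)·R1: [0, -7, 4, 7/2]
R3 ← R3 + (1/2)·R2: [0, 0, 1, 0]
R4 ← R4 + (1/6)·R2: [0, 0, 1/3, 0]
R5 ← R5 − (7/6)·R2: [0, 0, 11/3, 0]
R6 ← R6 − (7/6)·R2: [0, 0, 5/3, 0]
R4 ← R4 − (1/3)·R3: [0, 0, 0, 0]
R5 ← R5 − (11/3)·R3: [0, 0, 0, 0]
R6 ← R6 − (5/3)·R3: [0, 0, 0, 0]
3 nonzero rows, so rank(T) = 3.
T has 4 columns; by rank–nullity, nullity = 4 − 3 = 1.

1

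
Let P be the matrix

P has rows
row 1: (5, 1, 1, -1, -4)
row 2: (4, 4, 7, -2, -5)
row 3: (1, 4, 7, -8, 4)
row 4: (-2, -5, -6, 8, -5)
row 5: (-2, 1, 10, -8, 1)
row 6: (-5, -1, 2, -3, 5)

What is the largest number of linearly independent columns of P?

4

Row reduce to echelon form.
R2 ← R2 − (4/5)·R1: [0, 16/5, 31/5, -6/5, -9/5]
R3 ← R3 − (1/5)·R1: [0, 19/5, 34/5, -39/5, 24/5]
R4 ← R4 + (2/5)·R1: [0, -23/5, -28/5, 38/5, -33/5]
R5 ← R5 + (2/5)·R1: [0, 7/5, 52/5, -42/5, -3/5]
R6 ← R6 + R1: [0, 0, 3, -4, 1]
R3 ← R3 − (19/16)·R2: [0, 0, -9/16, -51/8, 111/16]
R4 ← R4 + (23/16)·R2: [0, 0, 53/16, 47/8, -147/16]
R5 ← R5 − (7/16)·R2: [0, 0, 123/16, -63/8, 3/16]
R4 ← R4 + (53/9)·R3: [0, 0, 0, -95/3, 95/3]
R5 ← R5 + (41/3)·R3: [0, 0, 0, -95, 95]
R6 ← R6 + (16/3)·R3: [0, 0, 0, -38, 38]
R5 ← R5 − (3)·R4: [0, 0, 0, 0, 0]
R6 ← R6 − (6/5)·R4: [0, 0, 0, 0, 0]
Echelon form has 4 nonzero rows, so rank(P) = 4.
The rank gives the maximum number of linearly independent columns: 4.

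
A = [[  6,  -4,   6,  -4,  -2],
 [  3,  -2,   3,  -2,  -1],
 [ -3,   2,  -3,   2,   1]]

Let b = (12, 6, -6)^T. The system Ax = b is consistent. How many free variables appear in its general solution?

4

Row reduce the augmented matrix [A | b].
R2 ← R2 − (1/2)·R1: [0, 0, 0, 0, 0, 0]
R3 ← R3 + (1/2)·R1: [0, 0, 0, 0, 0, 0]
The echelon form has 1 nonzero rows, and every pivot lies in the first 5 columns, so rank(A) = rank([A|b]) = 1.
The system is consistent.
Free variables = (unknowns) − (rank) = 5 − 1 = 4.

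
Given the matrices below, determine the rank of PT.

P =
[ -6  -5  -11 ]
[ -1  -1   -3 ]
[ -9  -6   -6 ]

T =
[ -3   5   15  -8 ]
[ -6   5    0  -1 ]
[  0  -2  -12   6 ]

2

First compute PT:
[[ 48, -33,  42, -13],
 [  9,  -4,  21,  -9],
 [ 63, -63, -63,  42]]
Now row reduce the product.
R2 ← R2 − (3/16)·R1: [0, 35/16, 105/8, -105/16]
R3 ← R3 − (21/16)·R1: [0, -315/16, -945/8, 945/16]
R3 ← R3 + (9)·R2: [0, 0, 0, 0]
2 nonzero rows, so rank(PT) = 2.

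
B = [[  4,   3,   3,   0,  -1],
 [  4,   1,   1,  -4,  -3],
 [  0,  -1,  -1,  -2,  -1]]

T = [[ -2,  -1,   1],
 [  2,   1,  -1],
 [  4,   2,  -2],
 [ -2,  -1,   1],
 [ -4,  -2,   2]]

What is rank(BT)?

First compute BT:
[[ 14,   7,  -7],
 [ 18,   9,  -9],
 [  2,   1,  -1]]
Now row reduce the product.
R2 ← R2 − (9/7)·R1: [0, 0, 0]
R3 ← R3 − (1/7)·R1: [0, 0, 0]
1 nonzero row, so rank(BT) = 1.

1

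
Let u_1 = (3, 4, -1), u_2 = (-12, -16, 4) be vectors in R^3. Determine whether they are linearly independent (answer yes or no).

no

Form the matrix with these vectors as rows and row reduce.
R2 ← R2 + (4)·R1: [0, 0, 0]
1 nonzero row, so the 2 vectors span a space of dimension 1.
Since 1 < 2, the vectors are linearly dependent.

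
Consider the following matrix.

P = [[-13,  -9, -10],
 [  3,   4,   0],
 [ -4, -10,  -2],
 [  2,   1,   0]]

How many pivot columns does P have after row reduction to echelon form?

3

Row reduce to echelon form.
R2 ← R2 + (3/13)·R1: [0, 25/13, -30/13]
R3 ← R3 − (4/13)·R1: [0, -94/13, 14/13]
R4 ← R4 + (2/13)·R1: [0, -5/13, -20/13]
R3 ← R3 + (94/25)·R2: [0, 0, -38/5]
R4 ← R4 + (1/5)·R2: [0, 0, -2]
R4 ← R4 − (5/19)·R3: [0, 0, 0]
Echelon form has 3 nonzero rows, so rank(P) = 3.
Each nonzero row contributes one pivot column: 3 pivot columns.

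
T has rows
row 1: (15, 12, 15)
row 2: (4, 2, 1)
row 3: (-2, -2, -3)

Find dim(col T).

Row reduce to echelon form.
R2 ← R2 − (4/15)·R1: [0, -6/5, -3]
R3 ← R3 + (2/15)·R1: [0, -2/5, -1]
R3 ← R3 − (1/3)·R2: [0, 0, 0]
Echelon form has 2 nonzero rows, so rank(T) = 2.
The column space has dimension equal to the rank: 2.

2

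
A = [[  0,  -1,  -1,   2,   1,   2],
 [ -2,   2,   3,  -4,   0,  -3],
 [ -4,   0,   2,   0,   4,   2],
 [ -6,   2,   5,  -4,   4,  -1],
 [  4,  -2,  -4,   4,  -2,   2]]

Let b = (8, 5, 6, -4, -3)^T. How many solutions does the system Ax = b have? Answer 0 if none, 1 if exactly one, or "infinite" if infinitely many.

Row reduce the augmented matrix [A | b].
Swap R1 ↔ R2
R3 ← R3 − (2)·R1: [0, -4, -4, 8, 4, 8, -4]
R4 ← R4 − (3)·R1: [0, -4, -4, 8, 4, 8, -19]
R5 ← R5 + (2)·R1: [0, 2, 2, -4, -2, -4, 7]
R3 ← R3 − (4)·R2: [0, 0, 0, 0, 0, 0, -36]
R4 ← R4 − (4)·R2: [0, 0, 0, 0, 0, 0, -51]
R5 ← R5 + (2)·R2: [0, 0, 0, 0, 0, 0, 23]
R4 ← R4 − (17/12)·R3: [0, 0, 0, 0, 0, 0, 0]
R5 ← R5 + (23/36)·R3: [0, 0, 0, 0, 0, 0, 0]
The echelon form has 3 nonzero rows; the last pivot sits in the augmented column, so rank(A) = 2 but rank([A|b]) = 3.
Since the ranks differ, the system is inconsistent.
It has no solutions.

0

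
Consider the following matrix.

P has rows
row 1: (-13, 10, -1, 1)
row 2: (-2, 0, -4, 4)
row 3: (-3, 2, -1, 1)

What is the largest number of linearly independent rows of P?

Row reduce to echelon form.
R2 ← R2 − (2/13)·R1: [0, -20/13, -50/13, 50/13]
R3 ← R3 − (3/13)·R1: [0, -4/13, -10/13, 10/13]
R3 ← R3 − (1/5)·R2: [0, 0, 0, 0]
Echelon form has 2 nonzero rows, so rank(P) = 2.
The rank gives the maximum number of linearly independent rows: 2.

2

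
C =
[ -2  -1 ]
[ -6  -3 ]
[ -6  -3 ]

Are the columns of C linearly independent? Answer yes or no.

Row reduce C to echelon form.
R2 ← R2 − (3)·R1: [0, 0]
R3 ← R3 − (3)·R1: [0, 0]
1 pivot among 2 columns.
Only 1 < 2 pivot columns, so the columns are linearly dependent.

no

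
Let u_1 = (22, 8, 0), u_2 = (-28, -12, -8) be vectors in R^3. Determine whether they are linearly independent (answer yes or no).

yes

Form the matrix with these vectors as rows and row reduce.
R2 ← R2 + (14/11)·R1: [0, -20/11, -8]
2 nonzero rows, so the 2 vectors span a space of dimension 2.
Since 2 = 2, the vectors are linearly independent.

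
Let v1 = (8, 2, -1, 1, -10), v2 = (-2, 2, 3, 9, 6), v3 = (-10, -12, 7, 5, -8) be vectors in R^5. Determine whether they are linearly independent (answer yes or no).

Form the matrix with these vectors as rows and row reduce.
R2 ← R2 + (1/4)·R1: [0, 5/2, 11/4, 37/4, 7/2]
R3 ← R3 + (5/4)·R1: [0, -19/2, 23/4, 25/4, -41/2]
R3 ← R3 + (19/5)·R2: [0, 0, 81/5, 207/5, -36/5]
3 nonzero rows, so the 3 vectors span a space of dimension 3.
Since 3 = 3, the vectors are linearly independent.

yes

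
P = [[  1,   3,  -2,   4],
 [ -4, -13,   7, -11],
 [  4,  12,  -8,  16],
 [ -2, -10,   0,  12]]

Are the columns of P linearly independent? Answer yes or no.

no

Row reduce P to echelon form.
R2 ← R2 + (4)·R1: [0, -1, -1, 5]
R3 ← R3 − (4)·R1: [0, 0, 0, 0]
R4 ← R4 + (2)·R1: [0, -4, -4, 20]
R4 ← R4 − (4)·R2: [0, 0, 0, 0]
2 pivots among 4 columns.
Only 2 < 4 pivot columns, so the columns are linearly dependent.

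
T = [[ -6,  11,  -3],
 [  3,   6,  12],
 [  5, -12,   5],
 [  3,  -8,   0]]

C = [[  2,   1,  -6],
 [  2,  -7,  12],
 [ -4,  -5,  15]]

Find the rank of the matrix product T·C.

3

First compute TC:
[[ 22, -68, 123],
 [-30, -99, 234],
 [-34,  64, -99],
 [-10,  59, -114]]
Now row reduce the product.
R2 ← R2 + (15/11)·R1: [0, -2109/11, 4419/11]
R3 ← R3 + (17/11)·R1: [0, -452/11, 1002/11]
R4 ← R4 + (5/11)·R1: [0, 309/11, -639/11]
R3 ← R3 − (452/2109)·R2: [0, 0, 3510/703]
R4 ← R4 + (103/703)·R2: [0, 0, 540/703]
R4 ← R4 − (2/13)·R3: [0, 0, 0]
3 nonzero rows, so rank(TC) = 3.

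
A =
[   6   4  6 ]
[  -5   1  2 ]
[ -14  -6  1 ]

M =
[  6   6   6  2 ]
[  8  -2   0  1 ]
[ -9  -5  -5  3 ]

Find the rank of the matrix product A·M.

First compute AM:
[[ 14,  -2,   6,  34],
 [-40, -42, -40,  -3],
 [-141, -77, -89, -31]]
Now row reduce the product.
R2 ← R2 + (20/7)·R1: [0, -334/7, -160/7, 659/7]
R3 ← R3 + (141/14)·R1: [0, -680/7, -200/7, 2180/7]
R3 ← R3 − (340/167)·R2: [0, 0, 3000/167, 20000/167]
3 nonzero rows, so rank(AM) = 3.

3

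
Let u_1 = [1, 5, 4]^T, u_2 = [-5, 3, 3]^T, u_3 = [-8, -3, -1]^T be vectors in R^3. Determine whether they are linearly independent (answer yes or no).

yes

Form the matrix with these vectors as rows and row reduce.
R2 ← R2 + (5)·R1: [0, 28, 23]
R3 ← R3 + (8)·R1: [0, 37, 31]
R3 ← R3 − (37/28)·R2: [0, 0, 17/28]
3 nonzero rows, so the 3 vectors span a space of dimension 3.
Since 3 = 3, the vectors are linearly independent.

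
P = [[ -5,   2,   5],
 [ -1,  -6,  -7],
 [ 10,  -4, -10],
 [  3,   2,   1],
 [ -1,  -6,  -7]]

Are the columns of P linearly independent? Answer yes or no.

Row reduce P to echelon form.
R2 ← R2 − (1/5)·R1: [0, -32/5, -8]
R3 ← R3 + (2)·R1: [0, 0, 0]
R4 ← R4 + (3/5)·R1: [0, 16/5, 4]
R5 ← R5 − (1/5)·R1: [0, -32/5, -8]
R4 ← R4 + (1/2)·R2: [0, 0, 0]
R5 ← R5 − R2: [0, 0, 0]
2 pivots among 3 columns.
Only 2 < 3 pivot columns, so the columns are linearly dependent.

no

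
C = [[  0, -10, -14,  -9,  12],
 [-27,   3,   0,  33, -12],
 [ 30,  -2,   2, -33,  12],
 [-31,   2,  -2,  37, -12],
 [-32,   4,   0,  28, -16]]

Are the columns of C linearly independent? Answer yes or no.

Row reduce C to echelon form.
Swap R1 ↔ R2
R3 ← R3 + (10/9)·R1: [0, 4/3, 2, 11/3, -4/3]
R4 ← R4 − (31/27)·R1: [0, -13/9, -2, -8/9, 16/9]
R5 ← R5 − (32/27)·R1: [0, 4/9, 0, -100/9, -16/9]
R3 ← R3 + (2/15)·R2: [0, 0, 2/15, 37/15, 4/15]
R4 ← R4 − (13/90)·R2: [0, 0, 1/45, 37/90, 2/45]
R5 ← R5 + (2/45)·R2: [0, 0, -28/45, -518/45, -56/45]
R4 ← R4 − (1/6)·R3: [0, 0, 0, 0, 0]
R5 ← R5 + (14/3)·R3: [0, 0, 0, 0, 0]
3 pivots among 5 columns.
Only 3 < 5 pivot columns, so the columns are linearly dependent.

no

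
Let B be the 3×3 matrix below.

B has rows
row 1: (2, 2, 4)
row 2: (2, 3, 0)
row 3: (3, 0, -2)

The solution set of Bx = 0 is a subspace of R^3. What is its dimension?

0

Row reduce to echelon form.
R2 ← R2 − R1: [0, 1, -4]
R3 ← R3 − (3/2)·R1: [0, -3, -8]
R3 ← R3 + (3)·R2: [0, 0, -20]
3 nonzero rows, so rank(B) = 3.
B has 3 columns; by rank–nullity, nullity = 3 − 3 = 0.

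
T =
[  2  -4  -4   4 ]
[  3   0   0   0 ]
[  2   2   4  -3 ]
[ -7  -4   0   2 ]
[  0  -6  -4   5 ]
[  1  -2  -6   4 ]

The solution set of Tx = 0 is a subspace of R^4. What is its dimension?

Row reduce to echelon form.
R2 ← R2 − (3/2)·R1: [0, 6, 6, -6]
R3 ← R3 − R1: [0, 6, 8, -7]
R4 ← R4 + (7/2)·R1: [0, -18, -14, 16]
R6 ← R6 − (1/2)·R1: [0, 0, -4, 2]
R3 ← R3 − R2: [0, 0, 2, -1]
R4 ← R4 + (3)·R2: [0, 0, 4, -2]
R5 ← R5 + R2: [0, 0, 2, -1]
R4 ← R4 − (2)·R3: [0, 0, 0, 0]
R5 ← R5 − R3: [0, 0, 0, 0]
R6 ← R6 + (2)·R3: [0, 0, 0, 0]
3 nonzero rows, so rank(T) = 3.
T has 4 columns; by rank–nullity, nullity = 4 − 3 = 1.

1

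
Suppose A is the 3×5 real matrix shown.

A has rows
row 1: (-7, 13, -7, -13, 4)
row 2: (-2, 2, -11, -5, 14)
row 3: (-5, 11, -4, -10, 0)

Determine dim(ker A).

2

Row reduce to echelon form.
R2 ← R2 − (2/7)·R1: [0, -12/7, -9, -9/7, 90/7]
R3 ← R3 − (5/7)·R1: [0, 12/7, 1, -5/7, -20/7]
R3 ← R3 + R2: [0, 0, -8, -2, 10]
3 nonzero rows, so rank(A) = 3.
A has 5 columns; by rank–nullity, nullity = 5 − 3 = 2.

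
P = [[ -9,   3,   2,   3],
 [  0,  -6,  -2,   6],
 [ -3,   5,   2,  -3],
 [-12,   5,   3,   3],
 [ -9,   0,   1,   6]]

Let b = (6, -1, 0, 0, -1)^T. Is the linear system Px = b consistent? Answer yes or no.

Row reduce the augmented matrix [P | b].
R3 ← R3 − (1/3)·R1: [0, 4, 4/3, -4, -2]
R4 ← R4 − (4/3)·R1: [0, 1, 1/3, -1, -8]
R5 ← R5 − R1: [0, -3, -1, 3, -7]
R3 ← R3 + (2/3)·R2: [0, 0, 0, 0, -8/3]
R4 ← R4 + (1/6)·R2: [0, 0, 0, 0, -49/6]
R5 ← R5 − (1/2)·R2: [0, 0, 0, 0, -13/2]
R4 ← R4 − (49/16)·R3: [0, 0, 0, 0, 0]
R5 ← R5 − (39/16)·R3: [0, 0, 0, 0, 0]
The echelon form has 3 nonzero rows; the last pivot sits in the augmented column, so rank(P) = 2 but rank([P|b]) = 3.
Since the ranks differ, the system is inconsistent.

no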